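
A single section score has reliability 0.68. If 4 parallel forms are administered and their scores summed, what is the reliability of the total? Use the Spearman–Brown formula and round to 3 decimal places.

ρ_k = kρ / (1 + (k−1)ρ) = 4·0.68 / (1 + 3·0.68) = 2.720 / 3.040 = 0.895.

0.895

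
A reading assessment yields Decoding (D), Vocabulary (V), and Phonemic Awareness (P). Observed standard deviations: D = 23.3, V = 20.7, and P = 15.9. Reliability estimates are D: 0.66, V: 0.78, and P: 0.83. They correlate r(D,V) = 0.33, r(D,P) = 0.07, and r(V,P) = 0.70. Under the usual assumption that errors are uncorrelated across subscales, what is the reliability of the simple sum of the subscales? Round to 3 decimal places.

Var(D+V+P) = 23.3² + 20.7² + 15.9² + 2·[23.3·20.7·0.33 + 23.3·15.9·0.07 + 20.7·15.9·0.70] = 1224.19 + 830.972 = 2055.16.
Under uncorrelated errors the observed covariances equal the true-score covariances, so only the own-variance terms attenuate.
True-score variance = [23.3²·0.66 + 20.7²·0.78 + 15.9²·0.83] + 830.972 = 902.362 + 830.972 = 1733.33.
Reliability = 1733.33 / 2055.16 = 0.843.

0.843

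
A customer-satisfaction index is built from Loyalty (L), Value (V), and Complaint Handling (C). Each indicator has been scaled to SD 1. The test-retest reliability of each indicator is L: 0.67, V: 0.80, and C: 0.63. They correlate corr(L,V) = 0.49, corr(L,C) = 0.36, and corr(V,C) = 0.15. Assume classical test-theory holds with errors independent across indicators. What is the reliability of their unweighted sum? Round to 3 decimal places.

Var(L+V+C) = 3 + 2·[0.49 + 0.36 + 0.15] = 3 + 2 = 5.
Under uncorrelated errors the observed covariances equal the true-score covariances, so only the own-variance terms attenuate.
True-score variance = [0.67 + 0.80 + 0.63] + 2 = 2.1 + 2 = 4.1.
Reliability = 4.1 / 5 = 0.820.

0.820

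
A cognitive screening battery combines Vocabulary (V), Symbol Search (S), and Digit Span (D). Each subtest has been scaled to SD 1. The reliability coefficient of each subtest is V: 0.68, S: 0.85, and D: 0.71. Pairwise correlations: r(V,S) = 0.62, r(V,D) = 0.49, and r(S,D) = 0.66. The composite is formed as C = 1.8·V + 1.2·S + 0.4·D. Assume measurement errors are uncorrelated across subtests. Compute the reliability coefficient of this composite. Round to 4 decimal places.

Var(C) = 1.8² + 1.2² + 0.4² + 2·[2.16·0.62 + 0.72·0.49 + 0.48·0.66] = 4.84 + 4.0176 = 8.8576.
Under uncorrelated errors the observed covariances equal the true-score covariances, so only the own-variance terms attenuate.
True-score variance = [1.8²·0.68 + 1.2²·0.85 + 0.4²·0.71] + 4.0176 = 3.5408 + 4.0176 = 7.5584.
Reliability = 7.5584 / 8.8576 = 0.8533.

0.8533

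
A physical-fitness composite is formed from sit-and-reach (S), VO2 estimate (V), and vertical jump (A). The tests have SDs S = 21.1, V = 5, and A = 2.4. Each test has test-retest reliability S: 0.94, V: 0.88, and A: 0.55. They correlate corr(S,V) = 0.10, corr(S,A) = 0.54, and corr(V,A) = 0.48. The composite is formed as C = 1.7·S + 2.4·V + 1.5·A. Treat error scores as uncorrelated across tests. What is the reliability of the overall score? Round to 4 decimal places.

Var(C) = 1.7²·21.1² + 2.4²·5² + 1.5²·2.4² + 2·[4.08·21.1·5·0.10 + 2.55·21.1·2.4·0.54 + 3.6·5·2.4·0.48] = 1443.62 + 267.023 = 1710.64.
With uncorrelated errors the cross-covariances are all true-score covariance, so they carry over unchanged; only the diagonal terms shrink to ρᵢσᵢ².
True-score variance = [1.7²·21.1²·0.94 + 2.4²·5²·0.88 + 1.5²·2.4²·0.55] + 267.023 = 1343.31 + 267.023 = 1610.33.
Reliability = 1610.33 / 1710.64 = 0.9414.

0.9414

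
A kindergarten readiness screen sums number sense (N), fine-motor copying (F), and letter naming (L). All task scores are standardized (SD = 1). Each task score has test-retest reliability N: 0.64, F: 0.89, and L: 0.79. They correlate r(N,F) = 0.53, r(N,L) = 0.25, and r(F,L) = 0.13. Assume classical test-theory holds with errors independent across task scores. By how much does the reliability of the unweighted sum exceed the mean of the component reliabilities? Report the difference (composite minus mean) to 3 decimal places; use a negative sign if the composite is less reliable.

0.086

Var(sum) = 3 + 1.82 = 4.82; true-score variance = 2.32 + 1.82 = 4.14; composite reliability = 0.8589.
Mean component reliability = 0.7733.
Difference = 0.8589 − 0.7733 = 0.086.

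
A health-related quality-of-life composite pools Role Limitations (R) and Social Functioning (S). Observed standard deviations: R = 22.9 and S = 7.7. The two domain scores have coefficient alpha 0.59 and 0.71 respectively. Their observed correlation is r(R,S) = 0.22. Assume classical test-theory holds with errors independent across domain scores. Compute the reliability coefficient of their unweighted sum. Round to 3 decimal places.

0.649

Var(R+S) = 22.9² + 7.7² + 2·[22.9·7.7·0.22] = 583.7 + 77.5852 = 661.285.
With uncorrelated errors the cross-covariances are all true-score covariance, so they carry over unchanged; only the diagonal terms shrink to ρᵢσᵢ².
True-score variance = [22.9²·0.59 + 7.7²·0.71] + 77.5852 = 351.498 + 77.5852 = 429.083.
Reliability = 429.083 / 661.285 = 0.649.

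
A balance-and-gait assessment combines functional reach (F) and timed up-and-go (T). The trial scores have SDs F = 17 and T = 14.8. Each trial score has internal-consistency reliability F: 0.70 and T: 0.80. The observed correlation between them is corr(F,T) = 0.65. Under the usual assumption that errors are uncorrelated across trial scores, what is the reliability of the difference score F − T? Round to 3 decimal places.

Var(F−T) = 17² + 14.8² − 2·17·14.8·0.65 = 508.04 − 327.08 = 180.96.
With uncorrelated errors the cross-covariances are all true-score covariance, so they carry over unchanged; only the diagonal terms shrink to ρᵢσᵢ².
True-score variance = [17²·0.70 + 14.8²·0.80] − 327.08 = 377.532 − 327.08 = 50.452.
Reliability = 50.452 / 180.96 = 0.279.

0.279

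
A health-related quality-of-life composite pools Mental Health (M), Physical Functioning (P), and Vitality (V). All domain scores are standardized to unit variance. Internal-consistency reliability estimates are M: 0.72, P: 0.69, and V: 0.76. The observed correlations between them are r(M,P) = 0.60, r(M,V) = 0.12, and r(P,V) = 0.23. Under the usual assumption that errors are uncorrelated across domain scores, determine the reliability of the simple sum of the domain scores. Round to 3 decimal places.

Var(M+P+V) = 3 + 2·[0.60 + 0.12 + 0.23] = 3 + 1.9 = 4.9.
Because errors are independent across components, Cov(Tᵢ,Tⱼ) = Cov(Xᵢ,Xⱼ); the off-diagonal part of the true-score variance is the same as above.
True-score variance = [0.72 + 0.69 + 0.76] + 1.9 = 2.17 + 1.9 = 4.07.
Reliability = 4.07 / 4.9 = 0.831.

0.831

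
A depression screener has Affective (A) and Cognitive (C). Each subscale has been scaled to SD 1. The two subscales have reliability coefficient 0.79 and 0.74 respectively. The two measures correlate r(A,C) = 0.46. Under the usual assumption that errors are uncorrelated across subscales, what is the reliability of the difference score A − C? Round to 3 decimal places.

0.565

Var(A−C) = 1 + 1 − 2·0.46 = 2 − 0.92 = 1.08.
Because errors are independent across components, Cov(Tᵢ,Tⱼ) = Cov(Xᵢ,Xⱼ); the off-diagonal part of the true-score variance is the same as above.
True-score variance = [0.79 + 0.74] − 0.92 = 1.53 − 0.92 = 0.61.
Reliability = 0.61 / 1.08 = 0.565.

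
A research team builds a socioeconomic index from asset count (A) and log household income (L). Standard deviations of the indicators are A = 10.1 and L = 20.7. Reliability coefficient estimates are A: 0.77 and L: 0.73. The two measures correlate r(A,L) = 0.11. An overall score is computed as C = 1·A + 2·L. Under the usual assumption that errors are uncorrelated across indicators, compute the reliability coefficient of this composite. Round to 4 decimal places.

Var(C) = 10.1² + 2²·20.7² + 2·[2·10.1·20.7·0.11] = 1815.97 + 91.9908 = 1907.96.
With uncorrelated errors the cross-covariances are all true-score covariance, so they carry over unchanged; only the diagonal terms shrink to ρᵢσᵢ².
True-score variance = [10.1²·0.77 + 2²·20.7²·0.73] + 91.9908 = 1329.74 + 91.9908 = 1421.73.
Reliability = 1421.73 / 1907.96 = 0.7452.

0.7452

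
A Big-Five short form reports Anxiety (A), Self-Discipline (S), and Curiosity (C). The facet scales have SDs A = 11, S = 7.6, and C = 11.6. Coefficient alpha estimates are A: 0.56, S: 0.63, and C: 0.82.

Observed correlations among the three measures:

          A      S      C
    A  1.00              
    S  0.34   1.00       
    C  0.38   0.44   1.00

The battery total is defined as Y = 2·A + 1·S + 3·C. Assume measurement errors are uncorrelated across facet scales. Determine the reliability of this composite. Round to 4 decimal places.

Var(Y) = 2²·11² + 7.6² + 3²·11.6² + 2·[2·11·7.6·0.34 + 6·11·11.6·0.38 + 3·7.6·11.6·0.44] = 1752.8 + 928.294 = 2681.09.
Because errors are independent across components, Cov(Tᵢ,Tⱼ) = Cov(Xᵢ,Xⱼ); the off-diagonal part of the true-score variance is the same as above.
True-score variance = [2²·11²·0.56 + 7.6²·0.63 + 3²·11.6²·0.82] + 928.294 = 1300.48 + 928.294 = 2228.78.
Reliability = 2228.78 / 2681.09 = 0.8313.

0.8313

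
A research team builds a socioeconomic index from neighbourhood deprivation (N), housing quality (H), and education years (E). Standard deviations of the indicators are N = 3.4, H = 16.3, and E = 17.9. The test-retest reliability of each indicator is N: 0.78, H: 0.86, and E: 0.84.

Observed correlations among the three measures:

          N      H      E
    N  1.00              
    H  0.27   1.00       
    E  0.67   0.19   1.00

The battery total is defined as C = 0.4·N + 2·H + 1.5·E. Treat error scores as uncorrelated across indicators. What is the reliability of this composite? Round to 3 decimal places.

Var(C) = 0.4²·3.4² + 2²·16.3² + 1.5²·17.9² + 2·[0.8·3.4·16.3·0.27 + 0.6·3.4·17.9·0.67 + 3·16.3·17.9·0.19] = 1785.53 + 405.491 = 2191.02.
Under uncorrelated errors the observed covariances equal the true-score covariances, so only the own-variance terms attenuate.
True-score variance = [0.4²·3.4²·0.78 + 2²·16.3²·0.86 + 1.5²·17.9²·0.84] + 405.491 = 1520.99 + 405.491 = 1926.48.
Reliability = 1926.48 / 2191.02 = 0.879.

0.879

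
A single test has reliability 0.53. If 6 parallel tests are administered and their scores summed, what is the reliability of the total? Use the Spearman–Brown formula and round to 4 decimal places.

0.8712

ρ_k = kρ / (1 + (k−1)ρ) = 6·0.53 / (1 + 5·0.53) = 3.180 / 3.650 = 0.8712.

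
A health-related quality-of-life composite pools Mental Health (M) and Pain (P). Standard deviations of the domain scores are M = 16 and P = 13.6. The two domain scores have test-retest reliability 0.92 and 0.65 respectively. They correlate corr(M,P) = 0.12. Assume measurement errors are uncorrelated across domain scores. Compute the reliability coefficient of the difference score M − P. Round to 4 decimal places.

Var(M−P) = 16² + 13.6² − 2·16·13.6·0.12 = 440.96 − 52.224 = 388.736.
With uncorrelated errors the cross-covariances are all true-score covariance, so they carry over unchanged; only the diagonal terms shrink to ρᵢσᵢ².
True-score variance = [16²·0.92 + 13.6²·0.65] − 52.224 = 355.744 − 52.224 = 303.52.
Reliability = 303.52 / 388.736 = 0.7808.

0.7808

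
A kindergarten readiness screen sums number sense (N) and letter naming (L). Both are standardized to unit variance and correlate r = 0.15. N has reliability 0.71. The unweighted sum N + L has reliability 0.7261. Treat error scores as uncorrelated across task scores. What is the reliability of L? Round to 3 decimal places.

0.660

Var(N+L) = 2 + 2·0.15 = 2.300.
True-score variance = ρ_N + ρ_L + 2·0.15, so 0.7261 = (0.71 + ρ_L + 0.30) / 2.300.
ρ_L = 0.7261·2.300 − 0.71 − 0.30 = 0.660.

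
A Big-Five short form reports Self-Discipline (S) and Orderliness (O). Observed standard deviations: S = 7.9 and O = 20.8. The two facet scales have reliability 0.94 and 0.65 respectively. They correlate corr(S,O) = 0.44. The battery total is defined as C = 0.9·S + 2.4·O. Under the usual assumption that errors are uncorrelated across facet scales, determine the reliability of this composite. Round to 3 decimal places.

0.693

Var(C) = 0.9²·7.9² + 2.4²·20.8² + 2·[2.16·7.9·20.8·0.44] = 2542.56 + 312.339 = 2854.9.
Under uncorrelated errors the observed covariances equal the true-score covariances, so only the own-variance terms attenuate.
True-score variance = [0.9²·7.9²·0.94 + 2.4²·20.8²·0.65] + 312.339 = 1667.32 + 312.339 = 1979.66.
Reliability = 1979.66 / 2854.9 = 0.693.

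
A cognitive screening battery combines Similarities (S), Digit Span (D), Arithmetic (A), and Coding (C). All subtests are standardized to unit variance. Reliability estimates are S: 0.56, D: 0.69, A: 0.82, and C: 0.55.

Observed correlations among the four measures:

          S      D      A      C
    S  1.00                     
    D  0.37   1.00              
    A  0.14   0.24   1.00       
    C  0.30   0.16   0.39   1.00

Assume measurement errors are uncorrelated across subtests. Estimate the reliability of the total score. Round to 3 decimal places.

Var(S+D+A+C) = 4 + 2·[0.37 + 0.14 + 0.30 + 0.24 + 0.16 + 0.39] = 4 + 3.2 = 7.2.
With uncorrelated errors the cross-covariances are all true-score covariance, so they carry over unchanged; only the diagonal terms shrink to ρᵢσᵢ².
True-score variance = [0.56 + 0.69 + 0.82 + 0.55] + 3.2 = 2.62 + 3.2 = 5.82.
Reliability = 5.82 / 7.2 = 0.808.

0.808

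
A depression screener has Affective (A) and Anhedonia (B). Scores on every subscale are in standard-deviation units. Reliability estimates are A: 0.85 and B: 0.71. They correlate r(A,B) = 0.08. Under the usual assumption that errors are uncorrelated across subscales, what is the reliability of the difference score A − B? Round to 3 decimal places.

Var(A−B) = 1 + 1 − 2·0.08 = 2 − 0.16 = 1.84.
Because errors are independent across components, Cov(Tᵢ,Tⱼ) = Cov(Xᵢ,Xⱼ); the off-diagonal part of the true-score variance is the same as above.
True-score variance = [0.85 + 0.71] − 0.16 = 1.56 − 0.16 = 1.4.
Reliability = 1.4 / 1.84 = 0.761.

0.761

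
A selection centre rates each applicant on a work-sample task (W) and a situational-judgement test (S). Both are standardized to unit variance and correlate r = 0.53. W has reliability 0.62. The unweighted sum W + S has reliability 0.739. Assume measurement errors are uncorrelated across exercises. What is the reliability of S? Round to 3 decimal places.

Var(W+S) = 2 + 2·0.53 = 3.060.
True-score variance = ρ_W + ρ_S + 2·0.53, so 0.739 = (0.62 + ρ_S + 1.06) / 3.060.
ρ_S = 0.739·3.060 − 0.62 − 1.06 = 0.581.

0.581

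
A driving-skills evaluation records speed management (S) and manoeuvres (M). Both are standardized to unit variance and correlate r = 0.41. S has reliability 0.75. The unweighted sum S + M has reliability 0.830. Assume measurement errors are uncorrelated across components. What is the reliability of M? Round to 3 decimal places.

0.771

Var(S+M) = 2 + 2·0.41 = 2.820.
True-score variance = ρ_S + ρ_M + 2·0.41, so 0.830 = (0.75 + ρ_M + 0.82) / 2.820.
ρ_M = 0.830·2.820 − 0.75 − 0.82 = 0.771.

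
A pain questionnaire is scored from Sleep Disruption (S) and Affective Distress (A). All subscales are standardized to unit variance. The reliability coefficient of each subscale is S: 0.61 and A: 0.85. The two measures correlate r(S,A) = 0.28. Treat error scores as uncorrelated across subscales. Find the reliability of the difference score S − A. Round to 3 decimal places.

Var(S−A) = 1 + 1 − 2·0.28 = 2 − 0.56 = 1.44.
With uncorrelated errors the cross-covariances are all true-score covariance, so they carry over unchanged; only the diagonal terms shrink to ρᵢσᵢ².
True-score variance = [0.61 + 0.85] − 0.56 = 1.46 − 0.56 = 0.9.
Reliability = 0.9 / 1.44 = 0.625.

0.625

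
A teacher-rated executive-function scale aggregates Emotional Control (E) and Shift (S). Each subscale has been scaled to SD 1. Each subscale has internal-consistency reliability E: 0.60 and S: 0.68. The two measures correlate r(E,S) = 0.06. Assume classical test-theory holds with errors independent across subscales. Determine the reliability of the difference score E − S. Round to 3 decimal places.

Var(E−S) = 1 + 1 − 2·0.06 = 2 − 0.12 = 1.88.
Under uncorrelated errors the observed covariances equal the true-score covariances, so only the own-variance terms attenuate.
True-score variance = [0.60 + 0.68] − 0.12 = 1.28 − 0.12 = 1.16.
Reliability = 1.16 / 1.88 = 0.617.

0.617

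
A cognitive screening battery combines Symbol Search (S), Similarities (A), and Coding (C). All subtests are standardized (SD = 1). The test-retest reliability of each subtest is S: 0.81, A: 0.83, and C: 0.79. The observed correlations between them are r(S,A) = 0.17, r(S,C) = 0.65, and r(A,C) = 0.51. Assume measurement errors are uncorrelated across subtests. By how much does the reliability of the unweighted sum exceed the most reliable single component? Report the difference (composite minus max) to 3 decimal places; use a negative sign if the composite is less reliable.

Var(sum) = 3 + 2.66 = 5.66; true-score variance = 2.43 + 2.66 = 5.09; composite reliability = 0.8993.
Max component reliability = 0.8300.
Difference = 0.8993 − 0.8300 = 0.069.

0.069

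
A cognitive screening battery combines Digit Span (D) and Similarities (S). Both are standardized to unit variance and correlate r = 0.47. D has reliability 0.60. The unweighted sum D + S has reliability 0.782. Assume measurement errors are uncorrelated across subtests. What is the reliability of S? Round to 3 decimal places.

0.759

Var(D+S) = 2 + 2·0.47 = 2.940.
True-score variance = ρ_D + ρ_S + 2·0.47, so 0.782 = (0.60 + ρ_S + 0.94) / 2.940.
ρ_S = 0.782·2.940 − 0.60 − 0.94 = 0.759.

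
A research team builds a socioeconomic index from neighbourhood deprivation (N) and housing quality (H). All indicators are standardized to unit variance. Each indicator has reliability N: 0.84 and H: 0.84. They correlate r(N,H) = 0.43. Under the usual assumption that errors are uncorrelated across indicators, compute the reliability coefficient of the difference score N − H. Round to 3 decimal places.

0.719

Var(N−H) = 1 + 1 − 2·0.43 = 2 − 0.86 = 1.14.
With uncorrelated errors the cross-covariances are all true-score covariance, so they carry over unchanged; only the diagonal terms shrink to ρᵢσᵢ².
True-score variance = [0.84 + 0.84] − 0.86 = 1.68 − 0.86 = 0.82.
Reliability = 0.82 / 1.14 = 0.719.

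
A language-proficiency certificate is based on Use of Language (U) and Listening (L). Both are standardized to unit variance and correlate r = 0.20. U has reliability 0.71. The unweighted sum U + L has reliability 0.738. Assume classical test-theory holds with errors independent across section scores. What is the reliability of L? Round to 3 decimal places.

0.661

Var(U+L) = 2 + 2·0.20 = 2.400.
True-score variance = ρ_U + ρ_L + 2·0.20, so 0.738 = (0.71 + ρ_L + 0.40) / 2.400.
ρ_L = 0.738·2.400 − 0.71 − 0.40 = 0.661.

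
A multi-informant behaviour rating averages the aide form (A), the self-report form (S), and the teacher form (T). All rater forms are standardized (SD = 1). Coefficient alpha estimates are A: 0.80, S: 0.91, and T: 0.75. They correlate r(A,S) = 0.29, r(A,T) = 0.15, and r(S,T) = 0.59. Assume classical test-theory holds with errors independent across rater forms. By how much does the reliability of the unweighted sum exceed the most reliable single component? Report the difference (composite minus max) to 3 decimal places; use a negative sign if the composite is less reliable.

-0.017

Var(sum) = 3 + 2.06 = 5.06; true-score variance = 2.46 + 2.06 = 4.52; composite reliability = 0.8933.
Max component reliability = 0.9100.
Difference = 0.8933 − 0.9100 = -0.017.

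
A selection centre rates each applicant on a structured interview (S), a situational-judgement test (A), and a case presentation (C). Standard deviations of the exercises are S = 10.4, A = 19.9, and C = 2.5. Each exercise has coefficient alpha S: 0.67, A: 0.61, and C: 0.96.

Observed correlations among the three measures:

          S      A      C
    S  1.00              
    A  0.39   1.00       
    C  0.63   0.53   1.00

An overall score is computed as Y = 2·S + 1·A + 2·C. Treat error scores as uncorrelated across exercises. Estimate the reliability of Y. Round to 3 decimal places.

0.789

Var(Y) = 2²·10.4² + 19.9² + 2²·2.5² + 2·[2·10.4·19.9·0.39 + 4·10.4·2.5·0.63 + 2·19.9·2.5·0.53] = 853.65 + 559.368 = 1413.02.
Because errors are independent across components, Cov(Tᵢ,Tⱼ) = Cov(Xᵢ,Xⱼ); the off-diagonal part of the true-score variance is the same as above.
True-score variance = [2²·10.4²·0.67 + 19.9²·0.61 + 2²·2.5²·0.96] + 559.368 = 555.435 + 559.368 = 1114.8.
Reliability = 1114.8 / 1413.02 = 0.789.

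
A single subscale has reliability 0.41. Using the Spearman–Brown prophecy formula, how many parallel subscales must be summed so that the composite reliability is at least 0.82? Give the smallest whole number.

7

k ≥ ρ*(1−ρ₁)/(ρ₁(1−ρ*)) = 0.82·0.59 / (0.41·0.18) = 6.556.
Smallest integer k = 7.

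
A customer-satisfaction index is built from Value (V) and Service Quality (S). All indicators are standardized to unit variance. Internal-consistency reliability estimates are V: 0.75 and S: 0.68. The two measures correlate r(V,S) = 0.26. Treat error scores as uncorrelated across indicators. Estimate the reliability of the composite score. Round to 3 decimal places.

0.774

Var(V+S) = 2 + 2·[0.26] = 2 + 0.52 = 2.52.
Under uncorrelated errors the observed covariances equal the true-score covariances, so only the own-variance terms attenuate.
True-score variance = [0.75 + 0.68] + 0.52 = 1.43 + 0.52 = 1.95.
Reliability = 1.95 / 2.52 = 0.774.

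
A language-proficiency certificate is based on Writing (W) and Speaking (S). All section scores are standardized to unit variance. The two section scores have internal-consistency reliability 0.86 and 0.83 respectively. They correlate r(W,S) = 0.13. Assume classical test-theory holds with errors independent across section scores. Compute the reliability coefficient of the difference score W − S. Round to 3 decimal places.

0.822

Var(W−S) = 1 + 1 − 2·0.13 = 2 − 0.26 = 1.74.
Because errors are independent across components, Cov(Tᵢ,Tⱼ) = Cov(Xᵢ,Xⱼ); the off-diagonal part of the true-score variance is the same as above.
True-score variance = [0.86 + 0.83] − 0.26 = 1.69 − 0.26 = 1.43.
Reliability = 1.43 / 1.74 = 0.822.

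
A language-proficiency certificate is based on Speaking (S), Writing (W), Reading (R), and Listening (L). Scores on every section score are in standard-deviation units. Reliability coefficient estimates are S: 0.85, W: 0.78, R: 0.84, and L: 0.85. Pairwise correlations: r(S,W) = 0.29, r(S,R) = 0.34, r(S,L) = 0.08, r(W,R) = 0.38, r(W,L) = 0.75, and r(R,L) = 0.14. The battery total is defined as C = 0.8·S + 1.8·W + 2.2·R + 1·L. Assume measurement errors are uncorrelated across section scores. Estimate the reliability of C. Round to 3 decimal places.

Var(C) = 0.8² + 1.8² + 2.2² + 1 + 2·[1.44·0.29 + 1.76·0.34 + 0.8·0.08 + 3.96·0.38 + 1.8·0.75 + 2.2·0.14] = 9.72 + 8.4856 = 18.2056.
Because errors are independent across components, Cov(Tᵢ,Tⱼ) = Cov(Xᵢ,Xⱼ); the off-diagonal part of the true-score variance is the same as above.
True-score variance = [0.8²·0.85 + 1.8²·0.78 + 2.2²·0.84 + 0.85] + 8.4856 = 7.9868 + 8.4856 = 16.4724.
Reliability = 16.4724 / 18.2056 = 0.905.

0.905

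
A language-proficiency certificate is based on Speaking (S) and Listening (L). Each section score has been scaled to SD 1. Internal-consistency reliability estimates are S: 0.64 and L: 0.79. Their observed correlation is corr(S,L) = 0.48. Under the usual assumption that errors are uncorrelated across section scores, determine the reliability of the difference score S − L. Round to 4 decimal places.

0.4519

Var(S−L) = 1 + 1 − 2·0.48 = 2 − 0.96 = 1.04.
Because errors are independent across components, Cov(Tᵢ,Tⱼ) = Cov(Xᵢ,Xⱼ); the off-diagonal part of the true-score variance is the same as above.
True-score variance = [0.64 + 0.79] − 0.96 = 1.43 − 0.96 = 0.47.
Reliability = 0.47 / 1.04 = 0.4519.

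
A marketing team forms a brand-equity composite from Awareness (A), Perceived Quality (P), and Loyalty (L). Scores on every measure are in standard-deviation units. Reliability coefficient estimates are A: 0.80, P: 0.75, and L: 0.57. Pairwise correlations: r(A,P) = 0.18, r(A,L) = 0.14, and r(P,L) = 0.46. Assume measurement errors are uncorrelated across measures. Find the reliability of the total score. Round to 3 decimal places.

0.807

Var(A+P+L) = 3 + 2·[0.18 + 0.14 + 0.46] = 3 + 1.56 = 4.56.
With uncorrelated errors the cross-covariances are all true-score covariance, so they carry over unchanged; only the diagonal terms shrink to ρᵢσᵢ².
True-score variance = [0.80 + 0.75 + 0.57] + 1.56 = 2.12 + 1.56 = 3.68.
Reliability = 3.68 / 4.56 = 0.807.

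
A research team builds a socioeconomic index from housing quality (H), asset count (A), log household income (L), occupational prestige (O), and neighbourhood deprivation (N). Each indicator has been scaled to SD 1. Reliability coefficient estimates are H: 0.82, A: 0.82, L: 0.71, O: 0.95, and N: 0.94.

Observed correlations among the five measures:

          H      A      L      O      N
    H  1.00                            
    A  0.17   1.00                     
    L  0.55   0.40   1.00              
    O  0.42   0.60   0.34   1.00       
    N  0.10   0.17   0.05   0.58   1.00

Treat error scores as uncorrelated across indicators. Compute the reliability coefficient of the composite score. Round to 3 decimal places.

Var(H+A+L+O+N) = 5 + 2·[0.17 + 0.55 + 0.42 + 0.10 + 0.40 + 0.60 + 0.17 + 0.34 + 0.05 + 0.58] = 5 + 6.76 = 11.76.
With uncorrelated errors the cross-covariances are all true-score covariance, so they carry over unchanged; only the diagonal terms shrink to ρᵢσᵢ².
True-score variance = [0.82 + 0.82 + 0.71 + 0.95 + 0.94] + 6.76 = 4.24 + 6.76 = 11.
Reliability = 11 / 11.76 = 0.935.

0.935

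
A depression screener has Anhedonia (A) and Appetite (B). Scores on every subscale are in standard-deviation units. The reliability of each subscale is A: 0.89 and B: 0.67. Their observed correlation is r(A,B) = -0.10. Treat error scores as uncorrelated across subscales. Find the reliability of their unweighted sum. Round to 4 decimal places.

Var(A+B) = 2 + 2·[(-0.10)] = 2 − 0.2 = 1.8.
With uncorrelated errors the cross-covariances are all true-score covariance, so they carry over unchanged; only the diagonal terms shrink to ρᵢσᵢ².
True-score variance = [0.89 + 0.67] − 0.2 = 1.56 − 0.2 = 1.36.
Reliability = 1.36 / 1.8 = 0.7556.

0.7556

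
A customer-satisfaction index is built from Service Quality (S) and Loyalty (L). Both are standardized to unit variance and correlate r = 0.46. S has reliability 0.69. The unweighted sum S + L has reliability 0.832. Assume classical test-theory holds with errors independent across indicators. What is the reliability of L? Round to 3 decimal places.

Var(S+L) = 2 + 2·0.46 = 2.920.
True-score variance = ρ_S + ρ_L + 2·0.46, so 0.832 = (0.69 + ρ_L + 0.92) / 2.920.
ρ_L = 0.832·2.920 − 0.69 − 0.92 = 0.819.

0.819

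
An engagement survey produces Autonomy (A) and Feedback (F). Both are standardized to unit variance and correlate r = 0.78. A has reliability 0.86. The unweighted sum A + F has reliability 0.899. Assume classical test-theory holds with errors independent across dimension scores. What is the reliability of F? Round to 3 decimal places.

0.780

Var(A+F) = 2 + 2·0.78 = 3.560.
True-score variance = ρ_A + ρ_F + 2·0.78, so 0.899 = (0.86 + ρ_F + 1.56) / 3.560.
ρ_F = 0.899·3.560 − 0.86 − 1.56 = 0.780.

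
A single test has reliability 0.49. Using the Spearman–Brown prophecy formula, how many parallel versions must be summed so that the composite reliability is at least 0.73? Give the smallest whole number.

k ≥ ρ*(1−ρ₁)/(ρ₁(1−ρ*)) = 0.73·0.51 / (0.49·0.27) = 2.814.
Smallest integer k = 3.

3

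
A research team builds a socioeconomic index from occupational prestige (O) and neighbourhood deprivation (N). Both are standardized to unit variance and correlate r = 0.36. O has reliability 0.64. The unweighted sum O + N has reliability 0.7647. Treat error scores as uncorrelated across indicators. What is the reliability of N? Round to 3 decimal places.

0.720

Var(O+N) = 2 + 2·0.36 = 2.720.
True-score variance = ρ_O + ρ_N + 2·0.36, so 0.7647 = (0.64 + ρ_N + 0.72) / 2.720.
ρ_N = 0.7647·2.720 − 0.64 − 0.72 = 0.720.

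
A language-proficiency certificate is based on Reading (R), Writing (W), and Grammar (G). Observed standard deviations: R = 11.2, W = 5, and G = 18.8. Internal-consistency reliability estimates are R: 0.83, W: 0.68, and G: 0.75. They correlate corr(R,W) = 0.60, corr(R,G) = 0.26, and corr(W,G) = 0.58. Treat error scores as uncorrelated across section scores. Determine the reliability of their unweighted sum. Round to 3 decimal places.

Var(R+W+G) = 11.2² + 5² + 18.8² + 2·[11.2·5·0.60 + 11.2·18.8·0.26 + 5·18.8·0.58] = 503.88 + 285.731 = 789.611.
Under uncorrelated errors the observed covariances equal the true-score covariances, so only the own-variance terms attenuate.
True-score variance = [11.2²·0.83 + 5²·0.68 + 18.8²·0.75] + 285.731 = 386.195 + 285.731 = 671.926.
Reliability = 671.926 / 789.611 = 0.851.

0.851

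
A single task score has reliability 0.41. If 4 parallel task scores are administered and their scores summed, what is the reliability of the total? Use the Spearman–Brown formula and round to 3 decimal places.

ρ_k = kρ / (1 + (k−1)ρ) = 4·0.41 / (1 + 3·0.41) = 1.640 / 2.230 = 0.735.

0.735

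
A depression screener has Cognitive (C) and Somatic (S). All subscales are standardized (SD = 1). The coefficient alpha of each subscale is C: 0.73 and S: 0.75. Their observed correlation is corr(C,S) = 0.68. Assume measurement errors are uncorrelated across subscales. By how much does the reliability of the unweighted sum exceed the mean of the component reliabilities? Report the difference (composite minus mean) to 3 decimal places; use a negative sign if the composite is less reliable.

0.105

Var(sum) = 2 + 1.36 = 3.36; true-score variance = 1.48 + 1.36 = 2.84; composite reliability = 0.8452.
Mean component reliability = 0.7400.
Difference = 0.8452 − 0.7400 = 0.105.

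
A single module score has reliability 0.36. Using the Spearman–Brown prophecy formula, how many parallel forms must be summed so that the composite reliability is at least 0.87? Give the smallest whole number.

12

k ≥ ρ*(1−ρ₁)/(ρ₁(1−ρ*)) = 0.87·0.64 / (0.36·0.13) = 11.897.
Smallest integer k = 12.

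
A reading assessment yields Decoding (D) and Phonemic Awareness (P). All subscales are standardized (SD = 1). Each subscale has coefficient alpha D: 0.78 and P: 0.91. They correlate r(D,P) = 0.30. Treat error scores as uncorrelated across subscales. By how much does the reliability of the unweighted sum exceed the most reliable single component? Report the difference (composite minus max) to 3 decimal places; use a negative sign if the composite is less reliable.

Var(sum) = 2 + 0.6 = 2.6; true-score variance = 1.69 + 0.6 = 2.29; composite reliability = 0.8808.
Max component reliability = 0.9100.
Difference = 0.8808 − 0.9100 = -0.029.

-0.029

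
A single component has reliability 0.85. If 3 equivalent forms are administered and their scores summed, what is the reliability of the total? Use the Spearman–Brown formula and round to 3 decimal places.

ρ_k = kρ / (1 + (k−1)ρ) = 3·0.85 / (1 + 2·0.85) = 2.550 / 2.700 = 0.944.

0.944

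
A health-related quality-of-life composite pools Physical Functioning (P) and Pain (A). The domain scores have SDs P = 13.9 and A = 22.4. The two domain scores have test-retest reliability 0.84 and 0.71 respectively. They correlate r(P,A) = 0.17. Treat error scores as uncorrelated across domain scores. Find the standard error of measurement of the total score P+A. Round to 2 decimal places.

13.28

Var(total) = 694.97 + 105.862 = 800.832.
True-score variance = 518.546 + 105.862 = 624.408, so reliability = 0.7797.
Error variance = 800.832 − 624.408 = 176.424; SEM = √176.424 = 13.28.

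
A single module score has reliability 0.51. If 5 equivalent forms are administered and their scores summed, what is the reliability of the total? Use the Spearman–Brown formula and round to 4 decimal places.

0.8388

ρ_k = kρ / (1 + (k−1)ρ) = 5·0.51 / (1 + 4·0.51) = 2.550 / 3.040 = 0.8388.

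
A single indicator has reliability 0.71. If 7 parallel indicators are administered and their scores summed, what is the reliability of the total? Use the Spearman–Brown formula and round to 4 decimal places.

ρ_k = kρ / (1 + (k−1)ρ) = 7·0.71 / (1 + 6·0.71) = 4.970 / 5.260 = 0.9449.

0.9449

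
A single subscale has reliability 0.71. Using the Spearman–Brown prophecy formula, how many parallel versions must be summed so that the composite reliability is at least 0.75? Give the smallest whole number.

k ≥ ρ*(1−ρ₁)/(ρ₁(1−ρ*)) = 0.75·0.29 / (0.71·0.25) = 1.225.
Smallest integer k = 2.

2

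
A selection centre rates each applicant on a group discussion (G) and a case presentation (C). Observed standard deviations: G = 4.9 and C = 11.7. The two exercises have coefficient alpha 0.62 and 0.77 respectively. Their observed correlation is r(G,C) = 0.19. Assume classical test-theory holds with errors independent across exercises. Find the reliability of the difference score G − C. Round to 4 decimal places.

Var(G−C) = 4.9² + 11.7² − 2·4.9·11.7·0.19 = 160.9 − 21.7854 = 139.115.
Under uncorrelated errors the observed covariances equal the true-score covariances, so only the own-variance terms attenuate.
True-score variance = [4.9²·0.62 + 11.7²·0.77] − 21.7854 = 120.291 − 21.7854 = 98.5061.
Reliability = 98.5061 / 139.115 = 0.7081.

0.7081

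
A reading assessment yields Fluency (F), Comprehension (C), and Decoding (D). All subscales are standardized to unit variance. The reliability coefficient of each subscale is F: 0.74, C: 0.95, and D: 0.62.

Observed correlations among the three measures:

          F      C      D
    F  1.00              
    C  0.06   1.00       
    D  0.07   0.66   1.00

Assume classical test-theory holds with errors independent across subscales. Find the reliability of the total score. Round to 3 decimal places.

0.849

Var(F+C+D) = 3 + 2·[0.06 + 0.07 + 0.66] = 3 + 1.58 = 4.58.
Because errors are independent across components, Cov(Tᵢ,Tⱼ) = Cov(Xᵢ,Xⱼ); the off-diagonal part of the true-score variance is the same as above.
True-score variance = [0.74 + 0.95 + 0.62] + 1.58 = 2.31 + 1.58 = 3.89.
Reliability = 3.89 / 4.58 = 0.849.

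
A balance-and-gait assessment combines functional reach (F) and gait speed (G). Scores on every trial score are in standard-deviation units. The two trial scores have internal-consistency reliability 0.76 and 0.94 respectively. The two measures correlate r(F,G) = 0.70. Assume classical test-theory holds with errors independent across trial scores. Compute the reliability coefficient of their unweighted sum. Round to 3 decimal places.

Var(F+G) = 2 + 2·[0.70] = 2 + 1.4 = 3.4.
Under uncorrelated errors the observed covariances equal the true-score covariances, so only the own-variance terms attenuate.
True-score variance = [0.76 + 0.94] + 1.4 = 1.7 + 1.4 = 3.1.
Reliability = 3.1 / 3.4 = 0.912.

0.912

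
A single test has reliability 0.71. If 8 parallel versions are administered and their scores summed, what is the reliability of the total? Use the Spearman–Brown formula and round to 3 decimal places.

0.951

ρ_k = kρ / (1 + (k−1)ρ) = 8·0.71 / (1 + 7·0.71) = 5.680 / 5.970 = 0.951.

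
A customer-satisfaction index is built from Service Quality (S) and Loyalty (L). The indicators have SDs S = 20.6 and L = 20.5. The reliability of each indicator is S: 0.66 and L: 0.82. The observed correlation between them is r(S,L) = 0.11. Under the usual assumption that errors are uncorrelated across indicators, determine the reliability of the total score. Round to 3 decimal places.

Var(S+L) = 20.6² + 20.5² + 2·[20.6·20.5·0.11] = 844.61 + 92.906 = 937.516.
Under uncorrelated errors the observed covariances equal the true-score covariances, so only the own-variance terms attenuate.
True-score variance = [20.6²·0.66 + 20.5²·0.82] + 92.906 = 624.683 + 92.906 = 717.589.
Reliability = 717.589 / 937.516 = 0.765.

0.765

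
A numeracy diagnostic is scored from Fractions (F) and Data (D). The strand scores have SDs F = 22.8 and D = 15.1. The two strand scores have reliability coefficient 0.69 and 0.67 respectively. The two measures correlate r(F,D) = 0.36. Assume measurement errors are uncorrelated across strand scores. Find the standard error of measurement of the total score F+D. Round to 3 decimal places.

Var(total) = 747.85 + 247.882 = 995.732.
True-score variance = 511.456 + 247.882 = 759.338, so reliability = 0.7626.
Error variance = 995.732 − 759.338 = 236.394; SEM = √236.394 = 15.375.

15.375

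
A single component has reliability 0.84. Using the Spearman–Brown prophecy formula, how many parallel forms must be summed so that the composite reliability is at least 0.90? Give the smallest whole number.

k ≥ ρ*(1−ρ₁)/(ρ₁(1−ρ*)) = 0.90·0.16 / (0.84·0.10) = 1.714.
Smallest integer k = 2.

2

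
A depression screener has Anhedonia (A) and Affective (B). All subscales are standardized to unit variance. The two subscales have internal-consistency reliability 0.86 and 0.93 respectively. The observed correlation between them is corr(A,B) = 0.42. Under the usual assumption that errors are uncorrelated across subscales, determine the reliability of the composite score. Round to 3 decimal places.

0.926

Var(A+B) = 2 + 2·[0.42] = 2 + 0.84 = 2.84.
Because errors are independent across components, Cov(Tᵢ,Tⱼ) = Cov(Xᵢ,Xⱼ); the off-diagonal part of the true-score variance is the same as above.
True-score variance = [0.86 + 0.93] + 0.84 = 1.79 + 0.84 = 2.63.
Reliability = 2.63 / 2.84 = 0.926.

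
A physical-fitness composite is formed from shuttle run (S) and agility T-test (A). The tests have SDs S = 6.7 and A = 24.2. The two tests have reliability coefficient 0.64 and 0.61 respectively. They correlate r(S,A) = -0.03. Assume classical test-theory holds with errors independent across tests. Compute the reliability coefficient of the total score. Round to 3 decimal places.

0.606

Var(S+A) = 6.7² + 24.2² + 2·[6.7·24.2·(-0.03)] = 630.53 − 9.7284 = 620.802.
Because errors are independent across components, Cov(Tᵢ,Tⱼ) = Cov(Xᵢ,Xⱼ); the off-diagonal part of the true-score variance is the same as above.
True-score variance = [6.7²·0.64 + 24.2²·0.61] − 9.7284 = 385.97 − 9.7284 = 376.242.
Reliability = 376.242 / 620.802 = 0.606.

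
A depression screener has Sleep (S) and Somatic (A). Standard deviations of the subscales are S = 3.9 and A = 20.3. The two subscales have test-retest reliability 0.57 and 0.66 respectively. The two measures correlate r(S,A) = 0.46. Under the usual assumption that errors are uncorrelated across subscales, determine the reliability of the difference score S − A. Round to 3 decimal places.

0.586

Var(S−A) = 3.9² + 20.3² − 2·3.9·20.3·0.46 = 427.3 − 72.8364 = 354.464.
Because errors are independent across components, Cov(Tᵢ,Tⱼ) = Cov(Xᵢ,Xⱼ); the off-diagonal part of the true-score variance is the same as above.
True-score variance = [3.9²·0.57 + 20.3²·0.66] − 72.8364 = 280.649 − 72.8364 = 207.813.
Reliability = 207.813 / 354.464 = 0.586.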